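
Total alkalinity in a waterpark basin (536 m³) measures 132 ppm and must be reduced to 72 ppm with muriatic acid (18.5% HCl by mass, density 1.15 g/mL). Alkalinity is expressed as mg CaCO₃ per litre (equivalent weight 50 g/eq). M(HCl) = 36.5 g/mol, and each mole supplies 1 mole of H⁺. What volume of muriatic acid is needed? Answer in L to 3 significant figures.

110 L

Volume: 536 m³ = 536,000 L.
Alkalinity to neutralize: (132 − 72) = 60 mg/L as CaCO₃ × 536,000 L = 32,160 g as CaCO₃.
Equivalents of H⁺ required: 32,160 ÷ 50 g/eq = 643.2 eq = 643.2 mol HCl.
Mass of HCl: 643.2 × 36.5 = 23,480 g.
Mass of 18.5% solution: 23,480 / 0.185 = 126,900 g.
Volume: 126,900 g ÷ 1.15 g/mL = 110,300 mL.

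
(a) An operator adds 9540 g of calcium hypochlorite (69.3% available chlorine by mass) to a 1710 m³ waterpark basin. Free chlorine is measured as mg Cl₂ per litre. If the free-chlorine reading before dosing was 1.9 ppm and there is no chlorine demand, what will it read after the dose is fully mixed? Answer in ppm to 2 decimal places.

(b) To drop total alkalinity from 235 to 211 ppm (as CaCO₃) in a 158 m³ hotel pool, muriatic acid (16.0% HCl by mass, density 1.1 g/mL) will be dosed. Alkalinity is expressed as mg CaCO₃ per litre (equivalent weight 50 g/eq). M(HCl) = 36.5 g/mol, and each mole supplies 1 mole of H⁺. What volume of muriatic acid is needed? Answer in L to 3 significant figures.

(a) 5.77 ppm; (b) 15.7 L

(a) Volume: 1710 m³ = 1,710,000 L.
(a) Available chlorine delivered: 9540 g × 0.693 = 6611 g as Cl₂.
(a) Concentration rise: 6611 g / 1,710,000 L = 3.866 mg/L = 3.87 ppm.
(a) Final FC: 1.9 + 3.87 = 5.77 ppm.

(b) Volume: 158 m³ = 158,000 L.
(b) Alkalinity to neutralize: (235 − 211) = 24 mg/L as CaCO₃ × 158,000 L = 3792 g as CaCO₃.
(b) Equivalents of H⁺ required: 3792 ÷ 50 g/eq = 75.84 eq = 75.84 mol HCl.
(b) Mass of HCl: 75.84 × 36.5 = 2768 g.
(b) Mass of 16.0% solution: 2768 / 0.16 = 17,300 g.
(b) Volume: 17,300 g ÷ 1.1 g/mL = 15,730 mL.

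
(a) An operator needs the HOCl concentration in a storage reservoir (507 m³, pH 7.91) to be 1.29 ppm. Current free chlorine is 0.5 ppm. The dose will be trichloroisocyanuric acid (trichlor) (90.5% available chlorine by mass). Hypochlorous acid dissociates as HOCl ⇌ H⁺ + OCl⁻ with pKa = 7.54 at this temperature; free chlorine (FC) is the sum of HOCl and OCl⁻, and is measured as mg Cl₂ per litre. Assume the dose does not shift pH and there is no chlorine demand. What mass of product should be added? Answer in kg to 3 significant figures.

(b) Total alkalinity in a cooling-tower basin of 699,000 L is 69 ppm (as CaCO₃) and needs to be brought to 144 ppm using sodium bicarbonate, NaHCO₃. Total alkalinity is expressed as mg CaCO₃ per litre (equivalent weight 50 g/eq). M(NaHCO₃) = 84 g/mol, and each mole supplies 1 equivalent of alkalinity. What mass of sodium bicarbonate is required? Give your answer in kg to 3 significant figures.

(a) 2.14 kg; (b) 88.1 kg

(a) Volume: 507 m³ = 507,000 L.
(a) [OCl⁻]/[HOCl] = 10^(pH − pKa) = 10^(7.91 − 7.54) = 2.344; fraction as HOCl = 1/(1 + 2.344) = 0.299.
(a) Free chlorine required for 1.29 ppm HOCl: 1.29 / 0.299 = 4.314 ppm.
(a) FC to add: 4.314 − 0.5 = 3.814 mg/L as Cl₂.
(a) Cl₂ equivalent: 3.814 mg/L × 507,000 L = 1934 g.
(a) Product at 90.5% available Cl: 1934 / 0.905 = 2137 g.

(b) Alkalinity to add: (144 − 69) = 75 mg/L as CaCO₃ × 699,000 L = 52,420 g as CaCO₃.
(b) Equivalents: 52,420 g ÷ 50 g/eq = 1048 eq.
(b) NaHCO₃ supplies 1 eq per mole → 1048 mol.
(b) Mass: 1048 mol × 84 g/mol = 88,070 g.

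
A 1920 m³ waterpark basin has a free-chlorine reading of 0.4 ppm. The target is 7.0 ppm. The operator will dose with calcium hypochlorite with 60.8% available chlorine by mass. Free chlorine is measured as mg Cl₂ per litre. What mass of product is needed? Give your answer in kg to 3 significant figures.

20.8 kg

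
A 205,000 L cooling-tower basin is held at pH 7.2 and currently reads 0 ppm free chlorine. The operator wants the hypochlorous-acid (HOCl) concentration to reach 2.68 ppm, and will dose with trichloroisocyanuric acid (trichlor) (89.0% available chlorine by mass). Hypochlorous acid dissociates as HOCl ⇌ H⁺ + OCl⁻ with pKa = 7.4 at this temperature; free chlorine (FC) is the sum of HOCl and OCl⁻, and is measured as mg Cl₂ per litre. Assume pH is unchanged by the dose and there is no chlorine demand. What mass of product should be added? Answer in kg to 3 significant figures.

[OCl⁻]/[HOCl] = 10^(pH − pKa) = 10^(7.2 − 7.4) = 0.631; fraction as HOCl = 1/(1 + 0.631) = 0.6131.
Free chlorine required for 2.68 ppm HOCl: 2.68 / 0.6131 = 4.371 ppm.
FC to add: 4.371 − 0 = 4.371 mg/L as Cl₂.
Cl₂ equivalent: 4.371 mg/L × 205,000 L = 896 g.
Product at 89.0% available Cl: 896 / 0.89 = 1007 g.

1.01 kg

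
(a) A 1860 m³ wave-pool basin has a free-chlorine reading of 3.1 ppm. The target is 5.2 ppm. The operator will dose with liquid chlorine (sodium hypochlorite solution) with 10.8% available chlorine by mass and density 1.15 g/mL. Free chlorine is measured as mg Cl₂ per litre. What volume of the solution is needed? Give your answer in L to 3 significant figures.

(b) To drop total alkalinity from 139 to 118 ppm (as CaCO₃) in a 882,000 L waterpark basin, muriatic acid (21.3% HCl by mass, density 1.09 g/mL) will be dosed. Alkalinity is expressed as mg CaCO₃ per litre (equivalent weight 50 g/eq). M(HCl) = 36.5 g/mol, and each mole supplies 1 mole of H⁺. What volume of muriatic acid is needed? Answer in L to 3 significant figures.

(a) 31.4 L; (b) 58.2 L

(a) Volume: 1860 m³ = 1,860,000 L.
(a) Chlorine deficit: 5.2 − 3.1 = 2.1 ppm = 2.1 mg/L as Cl₂.
(a) Cl₂ equivalent needed: 2.1 mg/L × 1,860,000 L = 3,906,000 mg = 3906 g.
(a) Product at 10.8% available chlorine: 3906 / 0.108 = 36,170 g.
(a) Volume at density 1.15 g/mL: 36,170 g ÷ 1.15 g/mL = 31,450 mL.

(b) Alkalinity to neutralize: (139 − 118) = 21 mg/L as CaCO₃ × 882,000 L = 18,520 g as CaCO₃.
(b) Equivalents of H⁺ required: 18,520 ÷ 50 g/eq = 370.4 eq = 370.4 mol HCl.
(b) Mass of HCl: 370.4 × 36.5 = 13,520 g.
(b) Mass of 21.3% solution: 13,520 / 0.213 = 63,480 g.
(b) Volume: 63,480 g ÷ 1.09 g/mL = 58,240 mL.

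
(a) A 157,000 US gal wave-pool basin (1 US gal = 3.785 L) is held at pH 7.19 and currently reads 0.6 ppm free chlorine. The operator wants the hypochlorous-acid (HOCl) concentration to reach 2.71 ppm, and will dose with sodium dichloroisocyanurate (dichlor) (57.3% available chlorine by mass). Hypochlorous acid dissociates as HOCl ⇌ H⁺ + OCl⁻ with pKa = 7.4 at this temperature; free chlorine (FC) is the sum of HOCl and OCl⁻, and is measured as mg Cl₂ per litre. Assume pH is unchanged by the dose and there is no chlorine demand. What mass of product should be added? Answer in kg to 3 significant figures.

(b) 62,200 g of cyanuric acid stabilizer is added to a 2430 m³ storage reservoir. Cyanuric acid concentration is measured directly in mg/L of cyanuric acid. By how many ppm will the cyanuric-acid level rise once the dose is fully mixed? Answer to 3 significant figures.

(a) 3.92 kg; (b) 25.6 ppm

(a) Volume: 157,000 US gal × 3.785 L/gal = 594,245 L.
(a) [OCl⁻]/[HOCl] = 10^(pH − pKa) = 10^(7.19 − 7.4) = 0.6166; fraction as HOCl = 1/(1 + 0.6166) = 0.6186.
(a) Free chlorine required for 2.71 ppm HOCl: 2.71 / 0.6186 = 4.381 ppm.
(a) FC to add: 4.381 − 0.6 = 3.781 mg/L as Cl₂.
(a) Cl₂ equivalent: 3.781 mg/L × 594,245 L = 2247 g.
(a) Product at 57.3% available Cl: 2247 / 0.573 = 3921 g.

(b) Volume: 2430 m³ = 2,430,000 L.
(b) Rise: 62,200 g / 2,430,000 L × 1000 = 25.6 mg/L.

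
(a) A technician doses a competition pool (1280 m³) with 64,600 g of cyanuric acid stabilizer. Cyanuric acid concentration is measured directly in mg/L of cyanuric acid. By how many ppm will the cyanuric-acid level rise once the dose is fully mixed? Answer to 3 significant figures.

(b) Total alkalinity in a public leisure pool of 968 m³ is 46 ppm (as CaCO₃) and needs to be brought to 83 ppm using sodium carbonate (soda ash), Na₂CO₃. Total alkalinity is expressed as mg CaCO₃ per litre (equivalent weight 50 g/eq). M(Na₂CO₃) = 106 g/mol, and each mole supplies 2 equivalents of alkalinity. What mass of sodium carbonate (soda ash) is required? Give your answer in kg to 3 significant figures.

(a) 50.5 ppm; (b) 38.0 kg

(a) Volume: 1280 m³ = 1,280,000 L.
(a) Rise: 64,600 g / 1,280,000 L × 1000 = 50.47 mg/L.

(b) Volume: 968 m³ = 968,000 L.
(b) Alkalinity to add: (83 − 46) = 37 mg/L as CaCO₃ × 968,000 L = 35,820 g as CaCO₃.
(b) Equivalents: 35,820 g ÷ 50 g/eq = 716.3 eq.
(b) Each mole of Na₂CO₃ supplies 2 eq, so 716.3 / 2 = 358.2 mol.
(b) Mass: 358.2 mol × 106 g/mol = 37,960 g.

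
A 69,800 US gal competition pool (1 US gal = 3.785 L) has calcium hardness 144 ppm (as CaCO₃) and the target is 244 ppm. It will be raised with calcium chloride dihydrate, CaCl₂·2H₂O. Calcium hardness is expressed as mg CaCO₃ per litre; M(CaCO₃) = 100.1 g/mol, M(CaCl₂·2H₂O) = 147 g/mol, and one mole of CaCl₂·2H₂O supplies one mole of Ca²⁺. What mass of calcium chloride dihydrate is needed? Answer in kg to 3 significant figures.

38.8 kg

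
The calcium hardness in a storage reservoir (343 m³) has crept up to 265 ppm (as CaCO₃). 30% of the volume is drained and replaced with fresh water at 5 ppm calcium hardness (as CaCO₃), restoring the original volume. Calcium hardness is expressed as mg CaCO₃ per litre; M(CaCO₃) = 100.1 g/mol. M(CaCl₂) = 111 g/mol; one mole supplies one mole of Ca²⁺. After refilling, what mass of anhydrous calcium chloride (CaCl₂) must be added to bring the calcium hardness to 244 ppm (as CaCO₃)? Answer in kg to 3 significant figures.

Volume: 343 m³ = 343,000 L.
After draining 30% and refilling: 265 × 0.70 + 5 × 0.30 = 187 ppm.
Deficit to target: 244 − 187 = 57 mg/L.
As CaCO₃: 57 mg/L × 343,000 L = 19,550 g; ÷ 100.1 = 195.3 mol Ca²⁺.
Mass: 195.3 × 111 = 21,680 g.

21.7 kg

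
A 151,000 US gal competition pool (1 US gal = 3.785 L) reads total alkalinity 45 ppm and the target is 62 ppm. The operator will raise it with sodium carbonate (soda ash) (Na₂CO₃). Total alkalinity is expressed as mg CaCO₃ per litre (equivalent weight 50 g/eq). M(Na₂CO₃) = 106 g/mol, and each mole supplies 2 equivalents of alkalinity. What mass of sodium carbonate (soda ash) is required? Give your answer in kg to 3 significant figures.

10.3 kg

Volume: 151,000 US gal × 3.785 L/gal = 571,535 L.
Alkalinity to add: (62 − 45) = 17 mg/L as CaCO₃ × 571,535 L = 9716 g as CaCO₃.
Equivalents: 9716 g ÷ 50 g/eq = 194.3 eq.
Each mole of Na₂CO₃ supplies 2 eq, so 194.3 / 2 = 97.16 mol.
Mass: 97.16 mol × 106 g/mol = 10,300 g.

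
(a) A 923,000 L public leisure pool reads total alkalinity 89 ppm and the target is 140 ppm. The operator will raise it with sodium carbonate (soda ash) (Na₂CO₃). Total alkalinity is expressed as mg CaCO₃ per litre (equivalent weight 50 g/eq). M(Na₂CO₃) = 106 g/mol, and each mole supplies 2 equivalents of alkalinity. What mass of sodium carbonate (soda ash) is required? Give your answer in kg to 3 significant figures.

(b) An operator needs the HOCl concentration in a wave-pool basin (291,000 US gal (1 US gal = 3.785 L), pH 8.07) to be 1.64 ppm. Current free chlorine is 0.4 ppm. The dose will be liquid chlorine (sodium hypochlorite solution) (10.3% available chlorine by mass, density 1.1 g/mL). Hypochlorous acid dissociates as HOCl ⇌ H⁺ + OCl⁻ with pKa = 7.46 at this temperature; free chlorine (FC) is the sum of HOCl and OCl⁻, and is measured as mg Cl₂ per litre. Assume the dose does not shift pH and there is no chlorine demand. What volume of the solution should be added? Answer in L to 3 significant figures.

(a) Alkalinity to add: (140 − 89) = 51 mg/L as CaCO₃ × 923,000 L = 47,070 g as CaCO₃.
(a) Equivalents: 47,070 g ÷ 50 g/eq = 941.5 eq.
(a) Each mole of Na₂CO₃ supplies 2 eq, so 941.5 / 2 = 470.7 mol.
(a) Mass: 470.7 mol × 106 g/mol = 49,900 g.

(b) Volume: 291,000 US gal × 3.785 L/gal = 1,101,435 L.
(b) [OCl⁻]/[HOCl] = 10^(pH − pKa) = 10^(8.07 − 7.46) = 4.074; fraction as HOCl = 1/(1 + 4.074) = 0.1971.
(b) Free chlorine required for 1.64 ppm HOCl: 1.64 / 0.1971 = 8.321 ppm.
(b) FC to add: 8.321 − 0.4 = 7.921 mg/L as Cl₂.
(b) Cl₂ equivalent: 7.921 mg/L × 1,101,435 L = 8725 g.
(b) Product at 10.3% available Cl: 8725 / 0.103 = 84,700 g.
(b) Volume: 84,700 g ÷ 1.1 g/mL = 77,000 mL.

(a) 49.9 kg; (b) 77.0 L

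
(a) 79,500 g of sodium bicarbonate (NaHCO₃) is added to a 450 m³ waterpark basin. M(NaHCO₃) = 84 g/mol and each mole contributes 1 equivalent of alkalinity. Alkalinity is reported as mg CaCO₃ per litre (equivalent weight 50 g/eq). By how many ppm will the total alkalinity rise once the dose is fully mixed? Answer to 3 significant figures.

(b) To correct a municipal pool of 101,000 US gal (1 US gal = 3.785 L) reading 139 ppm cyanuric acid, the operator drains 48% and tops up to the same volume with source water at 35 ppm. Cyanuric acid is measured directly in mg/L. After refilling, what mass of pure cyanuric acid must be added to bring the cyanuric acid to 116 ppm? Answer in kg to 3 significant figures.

(a) 105 ppm; (b) 10.3 kg

(a) Volume: 450 m³ = 450,000 L.
(a) Moles of NaHCO₃: 79,500 g ÷ 84 g/mol = 946.4 mol → 946.4 eq of alkalinity.
(a) As CaCO₃: 946.4 eq × 50 g/eq = 47,320 g.
(a) Rise: 47,320 g / 450,000 L × 1000 = 105.2 mg/L.

(b) Volume: 101,000 US gal × 3.785 L/gal = 382,285 L.
(b) After draining 48% and refilling: 139 × 0.52 + 35 × 0.48 = 89.08 ppm.
(b) Deficit to target: 116 − 89.08 = 26.92 mg/L.
(b) Mass: 26.92 mg/L × 382,285 L = 10,290 g cyanuric acid.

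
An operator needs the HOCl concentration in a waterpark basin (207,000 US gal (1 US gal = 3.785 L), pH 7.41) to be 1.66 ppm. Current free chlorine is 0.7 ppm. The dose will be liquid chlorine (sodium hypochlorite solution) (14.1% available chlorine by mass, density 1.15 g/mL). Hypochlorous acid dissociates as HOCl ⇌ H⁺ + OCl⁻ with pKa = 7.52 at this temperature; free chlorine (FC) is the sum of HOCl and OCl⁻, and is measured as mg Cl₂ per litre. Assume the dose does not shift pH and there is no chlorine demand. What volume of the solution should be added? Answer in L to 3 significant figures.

10.9 L

Volume: 207,000 US gal × 3.785 L/gal = 783,495 L.
[OCl⁻]/[HOCl] = 10^(pH − pKa) = 10^(7.41 − 7.52) = 0.7762; fraction as HOCl = 1/(1 + 0.7762) = 0.563.
Free chlorine required for 1.66 ppm HOCl: 1.66 / 0.563 = 2.949 ppm.
FC to add: 2.949 − 0.7 = 2.249 mg/L as Cl₂.
Cl₂ equivalent: 2.249 mg/L × 783,495 L = 1762 g.
Product at 14.1% available Cl: 1762 / 0.141 = 12,490 g.
Volume: 12,490 g ÷ 1.15 g/mL = 10,860 mL.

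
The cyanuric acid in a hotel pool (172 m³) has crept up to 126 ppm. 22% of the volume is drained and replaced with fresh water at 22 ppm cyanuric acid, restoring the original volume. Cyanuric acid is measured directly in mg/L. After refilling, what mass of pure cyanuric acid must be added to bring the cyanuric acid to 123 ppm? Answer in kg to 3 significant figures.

3.42 kg

Volume: 172 m³ = 172,000 L.
After draining 22% and refilling: 126 × 0.78 + 22 × 0.22 = 103.12 ppm.
Deficit to target: 123 − 103.12 = 19.88 mg/L.
Mass: 19.88 mg/L × 172,000 L = 3419 g cyanuric acid.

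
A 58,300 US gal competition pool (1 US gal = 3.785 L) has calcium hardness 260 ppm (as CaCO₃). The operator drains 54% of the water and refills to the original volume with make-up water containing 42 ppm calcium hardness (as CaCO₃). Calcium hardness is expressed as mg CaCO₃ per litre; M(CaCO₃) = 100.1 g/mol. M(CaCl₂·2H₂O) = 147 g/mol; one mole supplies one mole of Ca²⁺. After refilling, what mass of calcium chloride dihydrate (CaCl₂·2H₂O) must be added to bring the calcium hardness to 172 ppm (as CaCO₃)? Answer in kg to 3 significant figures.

Volume: 58,300 US gal × 3.785 L/gal = 220,666 L.
After draining 54% and refilling: 260 × 0.46 + 42 × 0.54 = 142.28 ppm.
Deficit to target: 172 − 142.28 = 29.72 mg/L.
As CaCO₃: 29.72 mg/L × 220,666 L = 6558 g; ÷ 100.1 = 65.52 mol Ca²⁺.
Mass: 65.52 × 147 = 9631 g.

9.63 kg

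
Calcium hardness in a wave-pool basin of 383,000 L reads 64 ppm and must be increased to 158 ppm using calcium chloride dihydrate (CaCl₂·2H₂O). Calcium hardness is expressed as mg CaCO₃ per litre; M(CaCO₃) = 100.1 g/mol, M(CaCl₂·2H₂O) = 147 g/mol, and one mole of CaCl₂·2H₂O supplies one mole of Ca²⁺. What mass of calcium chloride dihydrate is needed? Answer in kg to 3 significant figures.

52.9 kg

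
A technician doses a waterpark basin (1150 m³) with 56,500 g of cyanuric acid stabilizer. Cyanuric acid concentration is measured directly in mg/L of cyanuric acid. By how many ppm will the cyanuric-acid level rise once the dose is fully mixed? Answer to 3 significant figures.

Volume: 1150 m³ = 1,150,000 L.
Rise: 56,500 g / 1,150,000 L × 1000 = 49.13 mg/L.

49.1 ppm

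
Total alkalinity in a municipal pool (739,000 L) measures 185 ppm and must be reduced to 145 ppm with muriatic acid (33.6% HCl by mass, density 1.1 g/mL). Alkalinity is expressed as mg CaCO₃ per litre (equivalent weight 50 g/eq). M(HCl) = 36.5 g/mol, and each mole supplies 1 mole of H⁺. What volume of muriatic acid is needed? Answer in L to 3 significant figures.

58.4 L

Alkalinity to neutralize: (185 − 145) = 40 mg/L as CaCO₃ × 739,000 L = 29,560 g as CaCO₃.
Equivalents of H⁺ required: 29,560 ÷ 50 g/eq = 591.2 eq = 591.2 mol HCl.
Mass of HCl: 591.2 × 36.5 = 21,580 g.
Mass of 33.6% solution: 21,580 / 0.336 = 64,220 g.
Volume: 64,220 g ÷ 1.1 g/mL = 58,380 mL.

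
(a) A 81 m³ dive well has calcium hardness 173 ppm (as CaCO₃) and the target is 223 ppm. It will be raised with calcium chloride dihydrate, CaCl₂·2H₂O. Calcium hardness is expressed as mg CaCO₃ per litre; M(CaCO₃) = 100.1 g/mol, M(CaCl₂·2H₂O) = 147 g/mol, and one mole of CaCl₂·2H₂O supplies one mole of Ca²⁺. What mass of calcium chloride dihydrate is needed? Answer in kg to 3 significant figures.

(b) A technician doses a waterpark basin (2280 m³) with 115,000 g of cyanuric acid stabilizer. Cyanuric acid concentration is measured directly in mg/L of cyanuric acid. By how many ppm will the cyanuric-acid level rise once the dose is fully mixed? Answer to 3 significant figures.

(a) Volume: 81 m³ = 81,000 L.
(a) Hardness to add: (223 − 173) = 50 mg/L as CaCO₃ × 81,000 L = 4050 g as CaCO₃.
(a) Moles of Ca²⁺ (1 mol Ca²⁺ ≡ 1 mol CaCO₃): 4050 / 100.1 g/mol = 40.46 mol.
(a) Mass of CaCl₂·2H₂O: 40.46 × 147 = 5948 g.

(b) Volume: 2280 m³ = 2,280,000 L.
(b) Rise: 115,000 g / 2,280,000 L × 1000 = 50.44 mg/L.

(a) 5.95 kg; (b) 50.4 ppm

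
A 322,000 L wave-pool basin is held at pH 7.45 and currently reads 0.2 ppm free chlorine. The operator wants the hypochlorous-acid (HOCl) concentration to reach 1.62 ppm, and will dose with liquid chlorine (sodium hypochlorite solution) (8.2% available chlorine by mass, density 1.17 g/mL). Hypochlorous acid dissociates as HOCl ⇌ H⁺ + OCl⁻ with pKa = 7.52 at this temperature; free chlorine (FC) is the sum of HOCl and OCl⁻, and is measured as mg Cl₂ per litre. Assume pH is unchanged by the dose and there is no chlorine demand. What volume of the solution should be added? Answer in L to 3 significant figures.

9.39 L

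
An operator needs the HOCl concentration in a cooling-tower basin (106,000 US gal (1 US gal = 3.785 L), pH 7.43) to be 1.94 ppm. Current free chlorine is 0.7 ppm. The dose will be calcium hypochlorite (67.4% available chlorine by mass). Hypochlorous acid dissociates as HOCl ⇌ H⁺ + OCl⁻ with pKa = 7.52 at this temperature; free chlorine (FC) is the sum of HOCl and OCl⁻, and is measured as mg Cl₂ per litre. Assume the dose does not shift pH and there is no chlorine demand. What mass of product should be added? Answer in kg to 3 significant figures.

Volume: 106,000 US gal × 3.785 L/gal = 401,210 L.
[OCl⁻]/[HOCl] = 10^(pH − pKa) = 10^(7.43 − 7.52) = 0.8128; fraction as HOCl = 1/(1 + 0.8128) = 0.5516.
Free chlorine required for 1.94 ppm HOCl: 1.94 / 0.5516 = 3.517 ppm.
FC to add: 3.517 − 0.7 = 2.817 mg/L as Cl₂.
Cl₂ equivalent: 2.817 mg/L × 401,210 L = 1130 g.
Product at 67.4% available Cl: 1130 / 0.674 = 1677 g.

1.68 kg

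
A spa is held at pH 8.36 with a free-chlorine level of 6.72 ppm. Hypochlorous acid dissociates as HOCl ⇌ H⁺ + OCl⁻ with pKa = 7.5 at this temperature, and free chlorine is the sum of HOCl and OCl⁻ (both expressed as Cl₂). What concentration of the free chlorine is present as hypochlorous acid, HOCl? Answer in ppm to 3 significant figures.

0.815 ppm

[OCl⁻]/[HOCl] = 10^(pH − pKa) = 10^(8.36 − 7.5) = 10^0.86 = 7.244.
Fraction as HOCl = 1 / (1 + 7.244) = 0.1213.
HOCl = 0.1213 × 6.72 ppm = 0.8151 ppm.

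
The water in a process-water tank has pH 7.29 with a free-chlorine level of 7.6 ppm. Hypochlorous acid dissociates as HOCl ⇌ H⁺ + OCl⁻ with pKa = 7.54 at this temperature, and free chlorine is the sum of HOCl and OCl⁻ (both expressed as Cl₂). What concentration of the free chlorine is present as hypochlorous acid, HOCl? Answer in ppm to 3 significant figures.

4.86 ppm

[OCl⁻]/[HOCl] = 10^(pH − pKa) = 10^(7.29 − 7.54) = 10^-0.25 = 0.5623.
Fraction as HOCl = 1 / (1 + 0.5623) = 0.6401.
HOCl = 0.6401 × 7.6 ppm = 4.864 ppm.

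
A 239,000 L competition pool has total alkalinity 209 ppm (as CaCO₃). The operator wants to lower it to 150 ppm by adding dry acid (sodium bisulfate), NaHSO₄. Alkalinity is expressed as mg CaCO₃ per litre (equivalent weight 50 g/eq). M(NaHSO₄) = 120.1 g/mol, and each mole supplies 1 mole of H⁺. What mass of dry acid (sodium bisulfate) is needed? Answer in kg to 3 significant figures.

Alkalinity to neutralize: (209 − 150) = 59 mg/L as CaCO₃ × 239,000 L = 14,100 g as CaCO₃.
Equivalents of H⁺ required: 14,100 ÷ 50 g/eq = 282 eq = 282 mol NaHSO₄.
Mass of NaHSO₄: 282 × 120.1 = 33,870 g.

33.9 kg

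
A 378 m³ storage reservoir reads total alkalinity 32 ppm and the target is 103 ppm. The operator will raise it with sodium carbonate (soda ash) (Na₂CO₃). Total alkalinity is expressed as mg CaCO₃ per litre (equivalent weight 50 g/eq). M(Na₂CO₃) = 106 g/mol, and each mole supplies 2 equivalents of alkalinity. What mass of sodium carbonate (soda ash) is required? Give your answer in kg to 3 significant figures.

28.4 kg

Volume: 378 m³ = 378,000 L.
Alkalinity to add: (103 − 32) = 71 mg/L as CaCO₃ × 378,000 L = 26,840 g as CaCO₃.
Equivalents: 26,840 g ÷ 50 g/eq = 536.8 eq.
Each mole of Na₂CO₃ supplies 2 eq, so 536.8 / 2 = 268.4 mol.
Mass: 268.4 mol × 106 g/mol = 28,450 g.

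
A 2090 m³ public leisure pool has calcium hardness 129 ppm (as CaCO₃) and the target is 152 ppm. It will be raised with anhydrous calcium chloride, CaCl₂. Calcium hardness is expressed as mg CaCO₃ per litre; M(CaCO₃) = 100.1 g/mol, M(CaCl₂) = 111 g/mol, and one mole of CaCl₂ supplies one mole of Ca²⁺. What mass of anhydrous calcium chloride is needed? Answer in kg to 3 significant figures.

Volume: 2090 m³ = 2,090,000 L.
Hardness to add: (152 − 129) = 23 mg/L as CaCO₃ × 2,090,000 L = 48,070 g as CaCO₃.
Moles of Ca²⁺ (1 mol Ca²⁺ ≡ 1 mol CaCO₃): 48,070 / 100.1 g/mol = 480.2 mol.
Mass of CaCl₂: 480.2 × 111 = 53,300 g.

53.3 kg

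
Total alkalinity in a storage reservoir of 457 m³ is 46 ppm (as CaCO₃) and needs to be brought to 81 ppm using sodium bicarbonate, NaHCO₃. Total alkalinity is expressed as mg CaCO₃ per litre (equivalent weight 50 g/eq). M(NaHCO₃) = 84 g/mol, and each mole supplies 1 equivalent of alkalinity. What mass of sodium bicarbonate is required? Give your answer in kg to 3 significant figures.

Volume: 457 m³ = 457,000 L.
Alkalinity to add: (81 − 46) = 35 mg/L as CaCO₃ × 457,000 L = 16,000 g as CaCO₃.
Equivalents: 16,000 g ÷ 50 g/eq = 319.9 eq.
NaHCO₃ supplies 1 eq per mole → 319.9 mol.
Mass: 319.9 mol × 84 g/mol = 26,870 g.

26.9 kg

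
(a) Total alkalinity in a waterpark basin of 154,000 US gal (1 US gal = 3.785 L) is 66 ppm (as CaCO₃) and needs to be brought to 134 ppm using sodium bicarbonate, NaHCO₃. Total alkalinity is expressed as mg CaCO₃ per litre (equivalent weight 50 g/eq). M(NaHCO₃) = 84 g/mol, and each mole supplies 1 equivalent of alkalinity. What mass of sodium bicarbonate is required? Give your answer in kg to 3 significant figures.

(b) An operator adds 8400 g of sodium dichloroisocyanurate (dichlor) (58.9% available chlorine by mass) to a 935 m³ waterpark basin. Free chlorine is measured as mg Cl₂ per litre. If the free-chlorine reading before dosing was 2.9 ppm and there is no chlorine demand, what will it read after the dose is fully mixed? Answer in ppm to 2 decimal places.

(a) 66.6 kg; (b) 8.19 ppm

(a) Volume: 154,000 US gal × 3.785 L/gal = 582,890 L.
(a) Alkalinity to add: (134 − 66) = 68 mg/L as CaCO₃ × 582,890 L = 39,640 g as CaCO₃.
(a) Equivalents: 39,640 g ÷ 50 g/eq = 792.7 eq.
(a) NaHCO₃ supplies 1 eq per mole → 792.7 mol.
(a) Mass: 792.7 mol × 84 g/mol = 66,590 g.

(b) Volume: 935 m³ = 935,000 L.
(b) Available chlorine delivered: 8400 g × 0.589 = 4948 g as Cl₂.
(b) Concentration rise: 4948 g / 935,000 L = 5.292 mg/L = 5.29 ppm.
(b) Final FC: 2.9 + 5.29 = 8.19 ppm.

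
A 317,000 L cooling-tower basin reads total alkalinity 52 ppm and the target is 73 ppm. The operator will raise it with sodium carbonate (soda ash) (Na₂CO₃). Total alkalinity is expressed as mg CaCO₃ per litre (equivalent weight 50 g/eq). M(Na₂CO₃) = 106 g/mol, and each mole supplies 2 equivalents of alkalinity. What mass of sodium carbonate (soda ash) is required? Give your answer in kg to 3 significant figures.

Alkalinity to add: (73 − 52) = 21 mg/L as CaCO₃ × 317,000 L = 6657 g as CaCO₃.
Equivalents: 6657 g ÷ 50 g/eq = 133.1 eq.
Each mole of Na₂CO₃ supplies 2 eq, so 133.1 / 2 = 66.57 mol.
Mass: 66.57 mol × 106 g/mol = 7056 g.

7.06 kg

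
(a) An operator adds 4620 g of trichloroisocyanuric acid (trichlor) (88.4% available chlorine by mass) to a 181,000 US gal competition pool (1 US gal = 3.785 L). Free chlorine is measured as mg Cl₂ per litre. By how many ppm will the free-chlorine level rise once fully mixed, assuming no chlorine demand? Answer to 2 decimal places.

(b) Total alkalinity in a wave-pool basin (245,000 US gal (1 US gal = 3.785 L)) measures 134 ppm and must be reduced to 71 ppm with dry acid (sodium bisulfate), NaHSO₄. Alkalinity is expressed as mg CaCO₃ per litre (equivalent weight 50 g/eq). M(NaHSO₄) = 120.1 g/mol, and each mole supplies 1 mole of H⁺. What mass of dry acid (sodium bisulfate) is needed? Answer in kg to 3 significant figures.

(a) Volume: 181,000 US gal × 3.785 L/gal = 685,085 L.
(a) Available chlorine delivered: 4620 g × 0.884 = 4084 g as Cl₂.
(a) Concentration rise: 4084 g / 685,085 L = 5.961 mg/L = 5.96 ppm.

(b) Volume: 245,000 US gal × 3.785 L/gal = 927,325 L.
(b) Alkalinity to neutralize: (134 − 71) = 63 mg/L as CaCO₃ × 927,325 L = 58,420 g as CaCO₃.
(b) Equivalents of H⁺ required: 58,420 ÷ 50 g/eq = 1168 eq = 1168 mol NaHSO₄.
(b) Mass of NaHSO₄: 1168 × 120.1 = 140,300 g.

(a) 5.96 ppm; (b) 140 kg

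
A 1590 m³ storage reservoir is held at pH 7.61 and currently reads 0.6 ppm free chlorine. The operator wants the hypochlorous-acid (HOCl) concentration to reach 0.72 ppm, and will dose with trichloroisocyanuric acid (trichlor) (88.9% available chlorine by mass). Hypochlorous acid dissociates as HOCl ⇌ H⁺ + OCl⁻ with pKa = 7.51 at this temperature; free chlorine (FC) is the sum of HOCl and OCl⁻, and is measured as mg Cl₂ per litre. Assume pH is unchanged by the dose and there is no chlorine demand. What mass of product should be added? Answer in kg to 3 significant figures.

Volume: 1590 m³ = 1,590,000 L.
[OCl⁻]/[HOCl] = 10^(pH − pKa) = 10^(7.61 − 7.51) = 1.259; fraction as HOCl = 1/(1 + 1.259) = 0.4427.
Free chlorine required for 0.72 ppm HOCl: 0.72 / 0.4427 = 1.626 ppm.
FC to add: 1.626 − 0.6 = 1.026 mg/L as Cl₂.
Cl₂ equivalent: 1.026 mg/L × 1,590,000 L = 1632 g.
Product at 88.9% available Cl: 1632 / 0.889 = 1836 g.

1.84 kg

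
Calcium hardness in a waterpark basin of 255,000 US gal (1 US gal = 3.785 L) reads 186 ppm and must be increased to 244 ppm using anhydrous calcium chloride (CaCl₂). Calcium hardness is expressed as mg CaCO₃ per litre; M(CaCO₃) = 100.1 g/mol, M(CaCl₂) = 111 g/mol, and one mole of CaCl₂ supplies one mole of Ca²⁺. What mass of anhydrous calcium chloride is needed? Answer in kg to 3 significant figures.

Volume: 255,000 US gal × 3.785 L/gal = 965,175 L.
Hardness to add: (244 − 186) = 58 mg/L as CaCO₃ × 965,175 L = 55,980 g as CaCO₃.
Moles of Ca²⁺ (1 mol Ca²⁺ ≡ 1 mol CaCO₃): 55,980 / 100.1 g/mol = 559.2 mol.
Mass of CaCl₂: 559.2 × 111 = 62,080 g.

62.1 kg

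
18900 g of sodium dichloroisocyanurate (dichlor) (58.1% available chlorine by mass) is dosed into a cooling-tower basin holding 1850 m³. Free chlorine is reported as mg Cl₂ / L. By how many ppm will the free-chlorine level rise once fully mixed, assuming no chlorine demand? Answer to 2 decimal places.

5.94 ppm

Volume: 1850 m³ = 1,850,000 L.
Available chlorine delivered: 18,900 g × 0.581 = 10,980 g as Cl₂.
Concentration rise: 10,980 g / 1,850,000 L = 5.936 mg/L = 5.94 ppm.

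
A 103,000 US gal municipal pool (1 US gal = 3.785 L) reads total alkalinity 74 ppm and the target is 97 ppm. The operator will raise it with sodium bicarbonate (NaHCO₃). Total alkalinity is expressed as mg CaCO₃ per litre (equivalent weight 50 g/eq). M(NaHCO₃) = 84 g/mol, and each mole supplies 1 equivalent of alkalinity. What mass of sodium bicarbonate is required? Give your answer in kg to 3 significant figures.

15.1 kg

Volume: 103,000 US gal × 3.785 L/gal = 389,855 L.
Alkalinity to add: (97 − 74) = 23 mg/L as CaCO₃ × 389,855 L = 8967 g as CaCO₃.
Equivalents: 8967 g ÷ 50 g/eq = 179.3 eq.
NaHCO₃ supplies 1 eq per mole → 179.3 mol.
Mass: 179.3 mol × 84 g/mol = 15,060 g.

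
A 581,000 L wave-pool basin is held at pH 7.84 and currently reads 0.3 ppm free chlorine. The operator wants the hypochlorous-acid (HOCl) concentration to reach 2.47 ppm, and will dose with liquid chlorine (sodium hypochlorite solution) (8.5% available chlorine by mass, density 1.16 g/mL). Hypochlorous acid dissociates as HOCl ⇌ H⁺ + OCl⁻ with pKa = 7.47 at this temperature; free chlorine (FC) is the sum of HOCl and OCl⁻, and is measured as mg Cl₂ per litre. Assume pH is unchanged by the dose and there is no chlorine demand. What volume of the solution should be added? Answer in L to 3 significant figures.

46.9 L

[OCl⁻]/[HOCl] = 10^(pH − pKa) = 10^(7.84 − 7.47) = 2.344; fraction as HOCl = 1/(1 + 2.344) = 0.299.
Free chlorine required for 2.47 ppm HOCl: 2.47 / 0.299 = 8.26 ppm.
FC to add: 8.26 − 0.3 = 7.96 mg/L as Cl₂.
Cl₂ equivalent: 7.96 mg/L × 581,000 L = 4625 g.
Product at 8.5% available Cl: 4625 / 0.085 = 54,410 g.
Volume: 54,410 g ÷ 1.16 g/mL = 46,910 mL.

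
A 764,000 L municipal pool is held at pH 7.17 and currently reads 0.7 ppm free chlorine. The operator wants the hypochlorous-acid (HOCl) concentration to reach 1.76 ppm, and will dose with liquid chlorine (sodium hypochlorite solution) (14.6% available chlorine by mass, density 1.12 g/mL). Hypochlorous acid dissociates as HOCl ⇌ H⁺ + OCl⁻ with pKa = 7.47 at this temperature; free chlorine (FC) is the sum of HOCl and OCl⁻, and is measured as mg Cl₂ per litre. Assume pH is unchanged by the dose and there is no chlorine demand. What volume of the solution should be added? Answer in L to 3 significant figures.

9.07 L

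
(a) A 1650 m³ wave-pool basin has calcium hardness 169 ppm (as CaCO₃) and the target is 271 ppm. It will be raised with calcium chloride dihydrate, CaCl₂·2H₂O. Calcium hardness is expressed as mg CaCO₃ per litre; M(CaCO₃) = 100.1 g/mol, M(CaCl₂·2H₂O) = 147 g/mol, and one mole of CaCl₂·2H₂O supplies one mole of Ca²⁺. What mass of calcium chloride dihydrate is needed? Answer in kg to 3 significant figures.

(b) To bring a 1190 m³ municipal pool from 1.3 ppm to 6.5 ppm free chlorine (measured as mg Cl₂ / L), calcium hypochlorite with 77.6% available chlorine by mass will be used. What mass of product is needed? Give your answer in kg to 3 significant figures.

(a) 247 kg; (b) 7.97 kg

(a) Volume: 1650 m³ = 1,650,000 L.
(a) Hardness to add: (271 − 169) = 102 mg/L as CaCO₃ × 1,650,000 L = 168,300 g as CaCO₃.
(a) Moles of Ca²⁺ (1 mol Ca²⁺ ≡ 1 mol CaCO₃): 168,300 / 100.1 g/mol = 1681 mol.
(a) Mass of CaCl₂·2H₂O: 1681 × 147 = 247,200 g.

(b) Volume: 1190 m³ = 1,190,000 L.
(b) Chlorine deficit: 6.5 − 1.3 = 5.2 ppm = 5.2 mg/L as Cl₂.
(b) Cl₂ equivalent needed: 5.2 mg/L × 1,190,000 L = 6,188,000 mg = 6188 g.
(b) Product at 77.6% available chlorine: 6188 / 0.776 = 7974 g.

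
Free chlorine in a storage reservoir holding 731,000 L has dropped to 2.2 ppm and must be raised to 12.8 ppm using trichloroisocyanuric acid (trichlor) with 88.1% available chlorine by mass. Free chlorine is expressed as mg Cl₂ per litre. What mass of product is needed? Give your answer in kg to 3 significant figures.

Chlorine deficit: 12.8 − 2.2 = 10.6 ppm = 10.6 mg/L as Cl₂.
Cl₂ equivalent needed: 10.6 mg/L × 731,000 L = 7,749,000 mg = 7749 g.
Product at 88.1% available chlorine: 7749 / 0.881 = 8795 g.

8.80 kg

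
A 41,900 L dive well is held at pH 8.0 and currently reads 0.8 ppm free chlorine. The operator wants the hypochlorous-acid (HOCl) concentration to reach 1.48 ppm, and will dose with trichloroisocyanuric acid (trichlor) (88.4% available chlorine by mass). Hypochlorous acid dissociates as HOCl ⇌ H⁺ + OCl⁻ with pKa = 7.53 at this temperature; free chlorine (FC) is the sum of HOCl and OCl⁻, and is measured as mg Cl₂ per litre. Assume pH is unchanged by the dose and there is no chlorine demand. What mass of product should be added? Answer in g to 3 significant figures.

[OCl⁻]/[HOCl] = 10^(pH − pKa) = 10^(8.0 − 7.53) = 2.951; fraction as HOCl = 1/(1 + 2.951) = 0.2531.
Free chlorine required for 1.48 ppm HOCl: 1.48 / 0.2531 = 5.848 ppm.
FC to add: 5.848 − 0.8 = 5.048 mg/L as Cl₂.
Cl₂ equivalent: 5.048 mg/L × 41,900 L = 211.5 g.
Product at 88.4% available Cl: 211.5 / 0.884 = 239.3 g.

239 g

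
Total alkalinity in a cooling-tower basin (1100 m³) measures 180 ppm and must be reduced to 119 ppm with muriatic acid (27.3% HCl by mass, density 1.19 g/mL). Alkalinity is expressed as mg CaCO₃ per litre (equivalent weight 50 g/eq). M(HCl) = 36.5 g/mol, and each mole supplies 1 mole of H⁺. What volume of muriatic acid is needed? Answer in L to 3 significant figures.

151 L

Volume: 1100 m³ = 1,100,000 L.
Alkalinity to neutralize: (180 − 119) = 61 mg/L as CaCO₃ × 1,100,000 L = 67,100 g as CaCO₃.
Equivalents of H⁺ required: 67,100 ÷ 50 g/eq = 1342 eq = 1342 mol HCl.
Mass of HCl: 1342 × 36.5 = 48,980 g.
Mass of 27.3% solution: 48,980 / 0.273 = 179,400 g.
Volume: 179,400 g ÷ 1.19 g/mL = 150,800 mL.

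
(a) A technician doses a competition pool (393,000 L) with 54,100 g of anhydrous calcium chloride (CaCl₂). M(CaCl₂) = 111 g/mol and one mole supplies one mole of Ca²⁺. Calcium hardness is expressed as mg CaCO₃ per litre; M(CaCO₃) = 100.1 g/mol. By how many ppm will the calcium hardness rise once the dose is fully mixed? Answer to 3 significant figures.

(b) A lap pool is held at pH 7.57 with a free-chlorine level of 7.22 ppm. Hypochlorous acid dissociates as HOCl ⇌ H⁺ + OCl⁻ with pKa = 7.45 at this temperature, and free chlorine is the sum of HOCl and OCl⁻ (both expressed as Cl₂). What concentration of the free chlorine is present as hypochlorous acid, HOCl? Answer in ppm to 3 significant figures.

(a) Moles of Ca²⁺: 54,100 g ÷ 111 g/mol = 487.4 mol.
(a) As CaCO₃: 487.4 mol × 100.1 g/mol = 48,790 g.
(a) Rise: 48,790 g / 393,000 L × 1000 = 124.1 mg/L.

(b) [OCl⁻]/[HOCl] = 10^(pH − pKa) = 10^(7.57 − 7.45) = 10^0.12 = 1.318.
(b) Fraction as HOCl = 1 / (1 + 1.318) = 0.4314.
(b) HOCl = 0.4314 × 7.22 ppm = 3.114 ppm.

(a) 124 ppm; (b) 3.11 ppm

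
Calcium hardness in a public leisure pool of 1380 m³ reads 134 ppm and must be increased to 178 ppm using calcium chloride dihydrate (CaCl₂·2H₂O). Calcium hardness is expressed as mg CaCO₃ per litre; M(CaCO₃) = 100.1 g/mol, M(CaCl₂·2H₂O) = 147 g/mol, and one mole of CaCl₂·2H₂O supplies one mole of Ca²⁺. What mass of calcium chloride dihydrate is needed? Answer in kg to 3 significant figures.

Volume: 1380 m³ = 1,380,000 L.
Hardness to add: (178 − 134) = 44 mg/L as CaCO₃ × 1,380,000 L = 60,720 g as CaCO₃.
Moles of Ca²⁺ (1 mol Ca²⁺ ≡ 1 mol CaCO₃): 60,720 / 100.1 g/mol = 606.6 mol.
Mass of CaCl₂·2H₂O: 606.6 × 147 = 89,170 g.

89.2 kg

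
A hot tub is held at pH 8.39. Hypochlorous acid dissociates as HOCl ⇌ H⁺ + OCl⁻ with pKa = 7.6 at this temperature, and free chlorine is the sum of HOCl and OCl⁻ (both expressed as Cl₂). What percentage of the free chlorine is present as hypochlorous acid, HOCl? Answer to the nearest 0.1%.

14.0%

[OCl⁻]/[HOCl] = 10^(pH − pKa) = 10^(8.39 − 7.6) = 10^0.79 = 6.166.
Fraction as HOCl = 1 / (1 + 6.166) = 0.1395.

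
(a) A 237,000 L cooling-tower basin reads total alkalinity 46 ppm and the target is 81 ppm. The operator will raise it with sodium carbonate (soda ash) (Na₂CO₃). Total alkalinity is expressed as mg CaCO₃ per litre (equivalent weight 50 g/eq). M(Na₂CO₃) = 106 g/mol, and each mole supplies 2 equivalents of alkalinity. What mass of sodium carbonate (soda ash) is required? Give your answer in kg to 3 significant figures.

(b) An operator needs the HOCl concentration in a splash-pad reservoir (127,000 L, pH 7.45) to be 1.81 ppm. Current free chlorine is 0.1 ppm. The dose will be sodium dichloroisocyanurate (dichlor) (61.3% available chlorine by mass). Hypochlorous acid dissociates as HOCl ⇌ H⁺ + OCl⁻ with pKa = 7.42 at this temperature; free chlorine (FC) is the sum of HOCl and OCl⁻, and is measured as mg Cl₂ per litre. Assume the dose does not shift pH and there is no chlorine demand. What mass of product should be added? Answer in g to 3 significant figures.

(a) 8.79 kg; (b) 756 g

(a) Alkalinity to add: (81 − 46) = 35 mg/L as CaCO₃ × 237,000 L = 8295 g as CaCO₃.
(a) Equivalents: 8295 g ÷ 50 g/eq = 165.9 eq.
(a) Each mole of Na₂CO₃ supplies 2 eq, so 165.9 / 2 = 82.95 mol.
(a) Mass: 82.95 mol × 106 g/mol = 8793 g.

(b) [OCl⁻]/[HOCl] = 10^(pH − pKa) = 10^(7.45 − 7.42) = 1.072; fraction as HOCl = 1/(1 + 1.072) = 0.4827.
(b) Free chlorine required for 1.81 ppm HOCl: 1.81 / 0.4827 = 3.749 ppm.
(b) FC to add: 3.749 − 0.1 = 3.649 mg/L as Cl₂.
(b) Cl₂ equivalent: 3.649 mg/L × 127,000 L = 463.5 g.
(b) Product at 61.3% available Cl: 463.5 / 0.613 = 756.1 g.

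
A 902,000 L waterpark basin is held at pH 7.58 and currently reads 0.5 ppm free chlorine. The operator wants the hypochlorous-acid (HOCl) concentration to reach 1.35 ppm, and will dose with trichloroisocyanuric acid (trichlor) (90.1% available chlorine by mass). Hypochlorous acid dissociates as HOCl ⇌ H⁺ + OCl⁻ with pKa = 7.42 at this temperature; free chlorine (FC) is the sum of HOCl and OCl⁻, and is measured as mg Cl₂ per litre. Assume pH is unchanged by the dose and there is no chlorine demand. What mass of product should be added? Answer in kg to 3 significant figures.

[OCl⁻]/[HOCl] = 10^(pH − pKa) = 10^(7.58 − 7.42) = 1.445; fraction as HOCl = 1/(1 + 1.445) = 0.4089.
Free chlorine required for 1.35 ppm HOCl: 1.35 / 0.4089 = 3.301 ppm.
FC to add: 3.301 − 0.5 = 2.801 mg/L as Cl₂.
Cl₂ equivalent: 2.801 mg/L × 902,000 L = 2527 g.
Product at 90.1% available Cl: 2527 / 0.901 = 2804 g.

2.80 kg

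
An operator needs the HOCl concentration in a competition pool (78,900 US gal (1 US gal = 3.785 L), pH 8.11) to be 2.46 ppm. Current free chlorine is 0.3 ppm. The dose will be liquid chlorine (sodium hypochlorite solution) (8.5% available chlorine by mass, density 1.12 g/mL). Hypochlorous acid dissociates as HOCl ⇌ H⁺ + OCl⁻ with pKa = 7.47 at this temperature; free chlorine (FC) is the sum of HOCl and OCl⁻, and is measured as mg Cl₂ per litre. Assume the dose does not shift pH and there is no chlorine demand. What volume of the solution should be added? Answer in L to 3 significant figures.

Volume: 78,900 US gal × 3.785 L/gal = 298,636 L.
[OCl⁻]/[HOCl] = 10^(pH − pKa) = 10^(8.11 − 7.47) = 4.365; fraction as HOCl = 1/(1 + 4.365) = 0.1864.
Free chlorine required for 2.46 ppm HOCl: 2.46 / 0.1864 = 13.2 ppm.
FC to add: 13.2 − 0.3 = 12.9 mg/L as Cl₂.
Cl₂ equivalent: 12.9 mg/L × 298,636 L = 3852 g.
Product at 8.5% available Cl: 3852 / 0.085 = 45,320 g.
Volume: 45,320 g ÷ 1.12 g/mL = 40,460 mL.

40.5 L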